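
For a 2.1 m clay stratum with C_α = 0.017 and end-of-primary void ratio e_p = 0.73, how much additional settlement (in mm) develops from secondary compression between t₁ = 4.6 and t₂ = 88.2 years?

S_s ≈ 26.5 mm

Secondary compression: S_s = C_α·H/(1+e_p)·log₁₀(t₂/t₁)
S_s = 0.017×2.1/(1+0.73)×log₁₀(88.2/4.6)
    = 0.02064 × 1.283 = 0.02647 m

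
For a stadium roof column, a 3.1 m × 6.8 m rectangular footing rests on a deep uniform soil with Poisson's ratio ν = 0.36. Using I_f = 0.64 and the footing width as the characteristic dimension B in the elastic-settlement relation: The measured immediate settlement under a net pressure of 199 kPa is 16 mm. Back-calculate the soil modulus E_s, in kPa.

E_s ≈ 21500 kPa

S_e = q·B·(1−ν²)/E_s · I_f  ⇒  E_s = q·B·(1−ν²)·I_f / S_e.
E_s = 199 × 3.1 × 0.8704 × 0.64 / 0.016 = 21480 kPa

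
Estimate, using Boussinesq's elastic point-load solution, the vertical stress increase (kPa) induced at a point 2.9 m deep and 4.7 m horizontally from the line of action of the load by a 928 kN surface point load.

Boussinesq vertical stress below a point load on an elastic half-space:
Δσ_z = 3P/(2πz²) · [1 + (r/z)²]^(−5/2)
r/z = 4.7/2.9 = 1.6207; [1+(r/z)²]^(−5/2) = 0.039925.
Δσ_z = 3×928/(2π×2.9²) × 0.039925 = 52.686 × 0.039925 = 2.103 kPa

Δσ_z ≈ 2.1 kPa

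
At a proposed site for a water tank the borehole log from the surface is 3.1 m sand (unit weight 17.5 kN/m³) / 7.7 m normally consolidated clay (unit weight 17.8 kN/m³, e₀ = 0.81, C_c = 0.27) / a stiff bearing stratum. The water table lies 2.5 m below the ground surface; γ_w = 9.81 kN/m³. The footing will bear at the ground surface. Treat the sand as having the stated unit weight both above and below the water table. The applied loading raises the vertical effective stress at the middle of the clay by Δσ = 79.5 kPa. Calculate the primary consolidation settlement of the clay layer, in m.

Mid-depth of clay below the ground surface: z = 3.1 + 7.7/2 = 6.95 m.
Total vertical stress at mid-clay: σ_v = 17.5×3.1 + 17.8×3.85 = 122.78 kPa.
Pore pressure: u = 9.81×(6.95 − 2.5) = 43.655 kPa.
Initial effective stress: σ'_0 = σ_v − u = 122.78 − 43.655 = 79.125 kPa.
Final effective stress: σ'_f = σ'_0 + Δσ = 79.125 + 79.5 = 158.62 kPa.
Normally consolidated clay, so the full stress increment lies on the virgin compression line:
S_c = C_c·H/(1+e₀)·log₁₀(σ'_f/σ'_0) = 0.27×7.7/(1+0.81)×log₁₀(158.62/79.125)
    = 1.1486 × 0.30204 = 0.3469 m

S_c ≈ 0.347 m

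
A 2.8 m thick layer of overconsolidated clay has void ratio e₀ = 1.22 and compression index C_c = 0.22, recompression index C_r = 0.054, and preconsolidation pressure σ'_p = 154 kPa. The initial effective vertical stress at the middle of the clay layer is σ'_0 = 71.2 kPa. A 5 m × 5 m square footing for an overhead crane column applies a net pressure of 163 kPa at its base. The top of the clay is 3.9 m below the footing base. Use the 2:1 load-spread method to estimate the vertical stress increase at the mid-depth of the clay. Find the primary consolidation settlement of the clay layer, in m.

Mid-depth of clay below the footing base: z = 3.9 + 2.8/2 = 5.3 m.
Stress increase at mid-clay by the 2:1 spreading method:
Δσ = qBL/((B+z)(L+z)) = 163×5×5/((5+5.3)(5+5.3)) = 38.411 kPa
Final effective stress: σ'_f = 71.2 + 38.411 = 109.61 kPa.
σ'_f = 109.61 ≤ σ'_p = 154 kPa, so the clay remains overconsolidated and only the recompression index applies:
S_c = C_r·H/(1+e₀)·log₁₀(σ'_f/σ'_0) = 0.054×2.8/2.22×log₁₀(109.61/71.2)
    = 0.06811 × 0.18737 = 0.01276 m

S_c ≈ 0.0128 m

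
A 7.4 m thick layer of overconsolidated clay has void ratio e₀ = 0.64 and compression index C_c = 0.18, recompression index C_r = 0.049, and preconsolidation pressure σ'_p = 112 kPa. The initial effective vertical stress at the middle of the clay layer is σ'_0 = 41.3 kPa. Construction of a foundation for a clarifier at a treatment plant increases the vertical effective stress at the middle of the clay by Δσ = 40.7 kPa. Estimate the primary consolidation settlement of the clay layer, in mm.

S_c ≈ 65.9 mm

Final effective stress: σ'_f = 41.3 + 40.7 = 82 kPa.
σ'_f = 82 ≤ σ'_p = 112 kPa, so the clay remains overconsolidated and only the recompression index applies:
S_c = C_r·H/(1+e₀)·log₁₀(σ'_f/σ'_0) = 0.049×7.4/1.64×log₁₀(82/41.3)
    = 0.2211 × 0.29786 = 0.06586 m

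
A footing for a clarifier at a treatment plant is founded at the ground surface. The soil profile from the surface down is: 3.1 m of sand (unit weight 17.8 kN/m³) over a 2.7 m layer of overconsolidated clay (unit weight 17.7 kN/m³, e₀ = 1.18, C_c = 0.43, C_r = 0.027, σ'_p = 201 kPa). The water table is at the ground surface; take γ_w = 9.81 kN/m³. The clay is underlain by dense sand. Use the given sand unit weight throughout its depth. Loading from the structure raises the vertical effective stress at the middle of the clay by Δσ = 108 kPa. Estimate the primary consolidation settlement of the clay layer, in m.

Mid-depth of clay below the ground surface: z = 3.1 + 2.7/2 = 4.45 m.
Total vertical stress at mid-clay: σ_v = 17.8×3.1 + 17.7×1.35 = 79.075 kPa.
Pore pressure: u = 9.81×(4.45 − 0) = 43.655 kPa.
Initial effective stress: σ'_0 = σ_v − u = 79.075 − 43.655 = 35.42 kPa.
Final effective stress: σ'_f = 35.42 + 108 = 143.42 kPa.
σ'_f = 143.42 ≤ σ'_p = 201 kPa, so the clay remains overconsolidated and only the recompression index applies:
S_c = C_r·H/(1+e₀)·log₁₀(σ'_f/σ'_0) = 0.027×2.7/2.18×log₁₀(143.42/35.42)
    = 0.033439 × 0.60736 = 0.02031 m

S_c ≈ 0.0203 m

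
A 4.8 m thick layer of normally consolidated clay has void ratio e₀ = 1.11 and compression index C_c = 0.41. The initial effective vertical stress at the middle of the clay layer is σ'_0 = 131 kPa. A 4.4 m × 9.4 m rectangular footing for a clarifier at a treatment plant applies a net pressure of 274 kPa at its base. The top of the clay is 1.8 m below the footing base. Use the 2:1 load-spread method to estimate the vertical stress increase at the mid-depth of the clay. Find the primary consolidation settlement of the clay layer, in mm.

S_c ≈ 224 mm

Mid-depth of clay below the footing base: z = 1.8 + 4.8/2 = 4.2 m.
Stress increase at mid-clay by the 2:1 spreading method:
Δσ = qBL/((B+z)(L+z)) = 274×4.4×9.4/((4.4+4.2)(9.4+4.2)) = 96.893 kPa
Final effective stress: σ'_f = σ'_0 + Δσ = 131 + 96.893 = 227.89 kPa.
Normally consolidated clay, so the full stress increment lies on the virgin compression line:
S_c = C_c·H/(1+e₀)·log₁₀(σ'_f/σ'_0) = 0.41×4.8/(1+1.11)×log₁₀(227.89/131)
    = 0.9327 × 0.24045 = 0.2243 m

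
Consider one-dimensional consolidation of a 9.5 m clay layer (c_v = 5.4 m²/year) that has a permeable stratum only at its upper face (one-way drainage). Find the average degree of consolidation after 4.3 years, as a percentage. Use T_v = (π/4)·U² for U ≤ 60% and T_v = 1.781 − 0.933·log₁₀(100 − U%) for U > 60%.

Drainage path length: H_d = H = 9.5 m (single drainage).
T_v = c_v·t/H_d² = 5.4×4.3/9.5² = 0.25729.
T_v = 0.25729 corresponds to the U ≤ 60% branch:
U = √(4T_v/π) = 0.5724

U ≈ 57.2 %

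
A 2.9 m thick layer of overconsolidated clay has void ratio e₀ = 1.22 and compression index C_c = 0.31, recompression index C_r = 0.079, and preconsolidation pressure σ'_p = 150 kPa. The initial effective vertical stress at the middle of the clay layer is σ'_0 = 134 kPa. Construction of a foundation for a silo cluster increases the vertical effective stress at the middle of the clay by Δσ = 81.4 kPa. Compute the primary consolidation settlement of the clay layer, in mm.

S_c ≈ 68.7 mm

Final effective stress: σ'_f = 134 + 81.4 = 215.4 kPa.
σ'_f = 215.4 > σ'_p = 150 kPa, so the stress path crosses the preconsolidation pressure — recompression up to σ'_p, then virgin compression beyond:
S_c = H/(1+e₀)·[C_r·log₁₀(σ'_p/σ'_0) + C_c·log₁₀(σ'_f/σ'_p)]
    = 2.9/2.22 × [0.079×log₁₀(150/134) + 0.31×log₁₀(215.4/150)]
    = 1.3063 × [0.0038699 + 0.048718] = 0.0687 m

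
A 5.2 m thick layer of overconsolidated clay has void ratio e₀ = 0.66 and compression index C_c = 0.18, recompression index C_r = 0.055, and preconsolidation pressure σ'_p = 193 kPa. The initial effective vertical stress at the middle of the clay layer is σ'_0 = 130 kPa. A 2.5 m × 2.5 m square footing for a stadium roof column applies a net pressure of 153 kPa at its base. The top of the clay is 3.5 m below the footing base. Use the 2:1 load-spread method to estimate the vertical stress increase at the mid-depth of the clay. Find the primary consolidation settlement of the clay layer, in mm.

Mid-depth of clay below the footing base: z = 3.5 + 5.2/2 = 6.1 m.
Stress increase at mid-clay by the 2:1 spreading method:
Δσ = qBL/((B+z)(L+z)) = 153×2.5×2.5/((2.5+6.1)(2.5+6.1)) = 12.929 kPa
Final effective stress: σ'_f = 130 + 12.929 = 142.93 kPa.
σ'_f = 142.93 ≤ σ'_p = 193 kPa, so the clay remains overconsolidated and only the recompression index applies:
S_c = C_r·H/(1+e₀)·log₁₀(σ'_f/σ'_0) = 0.055×5.2/1.66×log₁₀(142.93/130)
    = 0.17229 × 0.04118 = 0.007095 m

S_c ≈ 7.09 mm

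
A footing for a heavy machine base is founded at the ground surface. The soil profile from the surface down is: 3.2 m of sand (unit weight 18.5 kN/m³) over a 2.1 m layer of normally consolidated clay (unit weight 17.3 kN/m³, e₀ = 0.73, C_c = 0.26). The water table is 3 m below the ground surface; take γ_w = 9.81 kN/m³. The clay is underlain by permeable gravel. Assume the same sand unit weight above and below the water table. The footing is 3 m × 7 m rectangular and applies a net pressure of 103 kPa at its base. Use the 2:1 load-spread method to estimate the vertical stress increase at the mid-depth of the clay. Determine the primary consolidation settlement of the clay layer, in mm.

Mid-depth of clay below the ground surface: z = 3.2 + 2.1/2 = 4.25 m.
Total vertical stress at mid-clay: σ_v = 18.5×3.2 + 17.3×1.05 = 77.365 kPa.
Pore pressure: u = 9.81×(4.25 − 3) = 12.263 kPa.
Initial effective stress: σ'_0 = σ_v − u = 77.365 − 12.263 = 65.102 kPa.
Stress increase at mid-clay by the 2:1 spreading method:
Δσ = qBL/((B+z)(L+z)) = 103×3×7/((3+4.25)(7+4.25)) = 26.52 kPa
Final effective stress: σ'_f = σ'_0 + Δσ = 65.102 + 26.52 = 91.622 kPa.
Normally consolidated clay, so the full stress increment lies on the virgin compression line:
S_c = C_c·H/(1+e₀)·log₁₀(σ'_f/σ'_0) = 0.26×2.1/(1+0.73)×log₁₀(91.622/65.102)
    = 0.31561 × 0.14841 = 0.04684 m

S_c ≈ 46.8 mm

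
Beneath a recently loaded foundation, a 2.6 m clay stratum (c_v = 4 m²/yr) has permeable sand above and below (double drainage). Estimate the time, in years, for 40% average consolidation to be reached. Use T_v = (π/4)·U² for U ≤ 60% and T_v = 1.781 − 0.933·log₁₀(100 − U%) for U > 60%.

t ≈ 0.0531 years

Drainage path length: H_d = H/2 = 1.3 m (double drainage).
U ≤ 60%: T_v = (π/4)·U² = (π/4)×0.4² = 0.12566.
t = T_v·H_d²/c_v = 0.12566×1.3²/4 = 0.05309 years.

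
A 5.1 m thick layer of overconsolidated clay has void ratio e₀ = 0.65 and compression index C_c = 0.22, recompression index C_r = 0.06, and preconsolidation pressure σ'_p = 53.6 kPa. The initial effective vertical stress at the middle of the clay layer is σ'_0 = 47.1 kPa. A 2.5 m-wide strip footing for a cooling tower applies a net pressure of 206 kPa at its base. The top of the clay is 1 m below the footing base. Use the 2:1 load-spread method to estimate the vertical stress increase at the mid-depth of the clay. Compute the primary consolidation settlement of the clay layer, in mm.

Mid-depth of clay below the footing base: z = 1 + 5.1/2 = 3.55 m.
Stress increase at mid-clay by the 2:1 spreading method:
Δσ = qB/(B+z) = 206×2.5/(2.5+3.55) = 85.124 kPa
Final effective stress: σ'_f = 47.1 + 85.124 = 132.22 kPa.
σ'_f = 132.22 > σ'_p = 53.6 kPa, so the stress path crosses the preconsolidation pressure — recompression up to σ'_p, then virgin compression beyond:
S_c = H/(1+e₀)·[C_r·log₁₀(σ'_p/σ'_0) + C_c·log₁₀(σ'_f/σ'_p)]
    = 5.1/1.65 × [0.06×log₁₀(53.6/47.1) + 0.22×log₁₀(132.22/53.6)]
    = 3.0909 × [0.0033686 + 0.086269] = 0.2771 m

S_c ≈ 277 mm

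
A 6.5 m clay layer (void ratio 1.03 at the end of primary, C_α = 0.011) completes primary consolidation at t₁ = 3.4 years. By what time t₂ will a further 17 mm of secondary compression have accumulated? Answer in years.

t₂ ≈ 10.3 years

S_s = C_α·H/(1+e_p)·log₁₀(t₂/t₁) ⇒ log₁₀(t₂/t₁) = S_s·(1+e_p)/(C_α·H).
log₁₀(t₂/t₁) = 0.017 × (1+1.03) / (0.011×6.5) = 0.4827
t₂ = t₁ × 10^0.4827 = 3.4 × 3.038 = 10.33 years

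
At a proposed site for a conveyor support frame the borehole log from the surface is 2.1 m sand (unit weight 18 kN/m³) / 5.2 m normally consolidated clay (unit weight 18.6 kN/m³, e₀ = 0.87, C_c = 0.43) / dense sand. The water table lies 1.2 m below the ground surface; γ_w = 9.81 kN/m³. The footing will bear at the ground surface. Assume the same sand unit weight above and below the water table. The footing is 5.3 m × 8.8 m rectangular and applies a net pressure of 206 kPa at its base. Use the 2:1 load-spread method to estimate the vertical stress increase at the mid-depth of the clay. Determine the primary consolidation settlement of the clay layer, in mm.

Mid-depth of clay below the ground surface: z = 2.1 + 5.2/2 = 4.7 m.
Total vertical stress at mid-clay: σ_v = 18×2.1 + 18.6×2.6 = 86.16 kPa.
Pore pressure: u = 9.81×(4.7 − 1.2) = 34.335 kPa.
Initial effective stress: σ'_0 = σ_v − u = 86.16 − 34.335 = 51.825 kPa.
Stress increase at mid-clay by the 2:1 spreading method:
Δσ = qBL/((B+z)(L+z)) = 206×5.3×8.8/((5.3+4.7)(8.8+4.7)) = 71.169 kPa
Final effective stress: σ'_f = σ'_0 + Δσ = 51.825 + 71.169 = 122.99 kPa.
Normally consolidated clay, so the full stress increment lies on the virgin compression line:
S_c = C_c·H/(1+e₀)·log₁₀(σ'_f/σ'_0) = 0.43×5.2/(1+0.87)×log₁₀(122.99/51.825)
    = 1.1957 × 0.37533 = 0.4488 m

S_c ≈ 449 mm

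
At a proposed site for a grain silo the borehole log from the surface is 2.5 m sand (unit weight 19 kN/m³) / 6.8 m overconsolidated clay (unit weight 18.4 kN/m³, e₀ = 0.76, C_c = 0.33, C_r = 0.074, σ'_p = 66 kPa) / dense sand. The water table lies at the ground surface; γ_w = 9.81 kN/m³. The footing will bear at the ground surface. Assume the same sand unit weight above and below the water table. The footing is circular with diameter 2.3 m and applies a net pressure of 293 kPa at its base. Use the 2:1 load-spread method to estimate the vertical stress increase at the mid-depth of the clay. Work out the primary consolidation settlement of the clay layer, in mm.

S_c ≈ 102 mm

Mid-depth of clay below the ground surface: z = 2.5 + 6.8/2 = 5.9 m.
Total vertical stress at mid-clay: σ_v = 19×2.5 + 18.4×3.4 = 110.06 kPa.
Pore pressure: u = 9.81×(5.9 − 0) = 57.879 kPa.
Initial effective stress: σ'_0 = σ_v − u = 110.06 − 57.879 = 52.181 kPa.
Stress increase at mid-clay by the 2:1 spreading method:
Δσ ≈ qD²/(D+z)² = 293×2.3²/(2.3+5.9)² = 23.051 kPa
Final effective stress: σ'_f = 52.181 + 23.051 = 75.232 kPa.
σ'_f = 75.232 > σ'_p = 66 kPa, so the stress path crosses the preconsolidation pressure — recompression up to σ'_p, then virgin compression beyond:
S_c = H/(1+e₀)·[C_r·log₁₀(σ'_p/σ'_0) + C_c·log₁₀(σ'_f/σ'_p)]
    = 6.8/1.76 × [0.074×log₁₀(66/52.181) + 0.33×log₁₀(75.232/66)]
    = 3.8636 × [0.0075503 + 0.018763] = 0.1017 m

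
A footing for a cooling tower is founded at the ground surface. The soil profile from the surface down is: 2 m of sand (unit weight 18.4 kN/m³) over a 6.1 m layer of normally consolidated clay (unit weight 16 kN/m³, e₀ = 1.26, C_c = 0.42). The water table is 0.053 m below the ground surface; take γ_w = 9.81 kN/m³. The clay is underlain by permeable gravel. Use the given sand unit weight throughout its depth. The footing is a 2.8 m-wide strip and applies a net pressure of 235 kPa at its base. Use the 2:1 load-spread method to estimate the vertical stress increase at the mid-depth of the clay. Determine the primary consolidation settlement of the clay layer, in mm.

Mid-depth of clay below the ground surface: z = 2 + 6.1/2 = 5.05 m.
Total vertical stress at mid-clay: σ_v = 18.4×2 + 16×3.05 = 85.6 kPa.
Pore pressure: u = 9.81×(5.05 − 0.053) = 49.021 kPa.
Initial effective stress: σ'_0 = σ_v − u = 85.6 − 49.021 = 36.579 kPa.
Stress increase at mid-clay by the 2:1 spreading method:
Δσ = qB/(B+z) = 235×2.8/(2.8+5.05) = 83.822 kPa
Final effective stress: σ'_f = σ'_0 + Δσ = 36.579 + 83.822 = 120.4 kPa.
Normally consolidated clay, so the full stress increment lies on the virgin compression line:
S_c = C_c·H/(1+e₀)·log₁₀(σ'_f/σ'_0) = 0.42×6.1/(1+1.26)×log₁₀(120.4/36.579)
    = 1.1336 × 0.51739 = 0.5865 m

S_c ≈ 587 mm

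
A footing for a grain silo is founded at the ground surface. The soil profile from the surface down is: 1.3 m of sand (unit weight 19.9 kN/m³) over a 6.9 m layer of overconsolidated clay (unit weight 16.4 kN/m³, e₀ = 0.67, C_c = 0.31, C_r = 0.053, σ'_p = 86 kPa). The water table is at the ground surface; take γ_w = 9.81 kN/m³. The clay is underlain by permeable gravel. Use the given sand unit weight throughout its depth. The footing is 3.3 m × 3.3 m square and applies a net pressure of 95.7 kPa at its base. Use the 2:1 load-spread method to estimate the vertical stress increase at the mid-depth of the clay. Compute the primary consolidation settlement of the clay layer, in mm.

S_c ≈ 35.2 mm

Mid-depth of clay below the ground surface: z = 1.3 + 6.9/2 = 4.75 m.
Total vertical stress at mid-clay: σ_v = 19.9×1.3 + 16.4×3.45 = 82.45 kPa.
Pore pressure: u = 9.81×(4.75 − 0) = 46.598 kPa.
Initial effective stress: σ'_0 = σ_v − u = 82.45 − 46.598 = 35.852 kPa.
Stress increase at mid-clay by the 2:1 spreading method:
Δσ = qBL/((B+z)(L+z)) = 95.7×3.3×3.3/((3.3+4.75)(3.3+4.75)) = 16.082 kPa
Final effective stress: σ'_f = 35.852 + 16.082 = 51.934 kPa.
σ'_f = 51.934 ≤ σ'_p = 86 kPa, so the clay remains overconsolidated and only the recompression index applies:
S_c = C_r·H/(1+e₀)·log₁₀(σ'_f/σ'_0) = 0.053×6.9/1.67×log₁₀(51.934/35.852)
    = 0.21898 × 0.16094 = 0.03524 m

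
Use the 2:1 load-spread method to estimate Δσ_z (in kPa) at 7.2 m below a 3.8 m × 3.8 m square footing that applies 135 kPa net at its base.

Δσ_z ≈ 16.1 kPa

By the 2:1 method the load spreads at 1 horizontal : 2 vertical, so at depth z the loaded area has grown by z in each plan dimension:
Δσ = qBL/((B+z)(L+z)) = 135×3.8×3.8/((3.8+7.2)(3.8+7.2)) = 16.111 kPa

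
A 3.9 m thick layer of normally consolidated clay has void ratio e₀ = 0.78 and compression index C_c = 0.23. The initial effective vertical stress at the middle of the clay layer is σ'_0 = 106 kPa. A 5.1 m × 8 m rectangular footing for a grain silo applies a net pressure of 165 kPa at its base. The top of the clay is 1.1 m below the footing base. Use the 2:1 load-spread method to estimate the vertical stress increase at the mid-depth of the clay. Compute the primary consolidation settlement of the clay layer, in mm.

Mid-depth of clay below the footing base: z = 1.1 + 3.9/2 = 3.05 m.
Stress increase at mid-clay by the 2:1 spreading method:
Δσ = qBL/((B+z)(L+z)) = 165×5.1×8/((5.1+3.05)(8+3.05)) = 74.752 kPa
Final effective stress: σ'_f = σ'_0 + Δσ = 106 + 74.752 = 180.75 kPa.
Normally consolidated clay, so the full stress increment lies on the virgin compression line:
S_c = C_c·H/(1+e₀)·log₁₀(σ'_f/σ'_0) = 0.23×3.9/(1+0.78)×log₁₀(180.75/106)
    = 0.50393 × 0.23177 = 0.1168 m

S_c ≈ 117 mm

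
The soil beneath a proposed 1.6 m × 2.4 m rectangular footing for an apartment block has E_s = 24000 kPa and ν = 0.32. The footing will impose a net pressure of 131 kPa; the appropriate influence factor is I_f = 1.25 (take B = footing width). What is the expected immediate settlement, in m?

S_e ≈ 0.0098 m

Immediate (elastic) settlement: S_e = q·B·(1−ν²)/E_s · I_f.
S_e = 131 × 1.6 × (1 − 0.32²) / 24000 × 1.25
    = 131 × 1.6 × 0.8976 / 24000 × 1.25
    = 0.009799 m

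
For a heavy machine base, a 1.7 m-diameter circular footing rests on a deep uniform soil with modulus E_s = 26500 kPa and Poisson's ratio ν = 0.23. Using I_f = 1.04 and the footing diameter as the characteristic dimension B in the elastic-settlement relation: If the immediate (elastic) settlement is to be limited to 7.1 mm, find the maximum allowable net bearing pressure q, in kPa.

S_e = q·B·(1−ν²)/E_s · I_f  ⇒  q = S_e·E_s / (B·(1−ν²)·I_f).
q = 0.0071 × 26500 / (1.7 × 0.9471 × 1.04) = 112.4 kPa

q ≈ 112 kPa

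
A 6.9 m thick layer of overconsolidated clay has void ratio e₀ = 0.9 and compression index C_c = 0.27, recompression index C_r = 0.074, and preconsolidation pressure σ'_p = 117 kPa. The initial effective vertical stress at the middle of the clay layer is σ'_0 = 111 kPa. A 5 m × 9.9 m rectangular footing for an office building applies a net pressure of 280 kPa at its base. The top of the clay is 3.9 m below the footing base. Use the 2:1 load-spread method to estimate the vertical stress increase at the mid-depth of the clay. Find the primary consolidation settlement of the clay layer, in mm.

Mid-depth of clay below the footing base: z = 3.9 + 6.9/2 = 7.35 m.
Stress increase at mid-clay by the 2:1 spreading method:
Δσ = qBL/((B+z)(L+z)) = 280×5×9.9/((5+7.35)(9.9+7.35)) = 65.059 kPa
Final effective stress: σ'_f = 111 + 65.059 = 176.06 kPa.
σ'_f = 176.06 > σ'_p = 117 kPa, so the stress path crosses the preconsolidation pressure — recompression up to σ'_p, then virgin compression beyond:
S_c = H/(1+e₀)·[C_r·log₁₀(σ'_p/σ'_0) + C_c·log₁₀(σ'_f/σ'_p)]
    = 6.9/1.9 × [0.074×log₁₀(117/111) + 0.27×log₁₀(176.06/117)]
    = 3.6316 × [0.0016919 + 0.047918] = 0.1802 m

S_c ≈ 180 mm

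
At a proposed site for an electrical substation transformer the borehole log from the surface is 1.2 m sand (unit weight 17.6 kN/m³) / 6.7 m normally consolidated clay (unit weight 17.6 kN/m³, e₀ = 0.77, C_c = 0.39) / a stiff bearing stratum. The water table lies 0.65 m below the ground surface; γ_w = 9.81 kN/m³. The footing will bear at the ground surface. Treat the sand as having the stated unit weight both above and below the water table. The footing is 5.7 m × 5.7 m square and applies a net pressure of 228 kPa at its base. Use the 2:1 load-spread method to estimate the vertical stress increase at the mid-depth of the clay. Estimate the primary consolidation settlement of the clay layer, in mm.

S_c ≈ 633 mm

Mid-depth of clay below the ground surface: z = 1.2 + 6.7/2 = 4.55 m.
Total vertical stress at mid-clay: σ_v = 17.6×1.2 + 17.6×3.35 = 80.08 kPa.
Pore pressure: u = 9.81×(4.55 − 0.65) = 38.259 kPa.
Initial effective stress: σ'_0 = σ_v − u = 80.08 − 38.259 = 41.821 kPa.
Stress increase at mid-clay by the 2:1 spreading method:
Δσ = qBL/((B+z)(L+z)) = 228×5.7×5.7/((5.7+4.55)(5.7+4.55)) = 70.508 kPa
Final effective stress: σ'_f = σ'_0 + Δσ = 41.821 + 70.508 = 112.33 kPa.
Normally consolidated clay, so the full stress increment lies on the virgin compression line:
S_c = C_c·H/(1+e₀)·log₁₀(σ'_f/σ'_0) = 0.39×6.7/(1+0.77)×log₁₀(112.33/41.821)
    = 1.4763 × 0.4291 = 0.6335 m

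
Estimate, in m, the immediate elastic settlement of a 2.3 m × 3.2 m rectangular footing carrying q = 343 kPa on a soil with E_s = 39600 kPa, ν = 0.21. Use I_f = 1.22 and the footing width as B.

Immediate (elastic) settlement: S_e = q·B·(1−ν²)/E_s · I_f.
S_e = 343 × 2.3 × (1 − 0.21²) / 39600 × 1.22
    = 343 × 2.3 × 0.9559 / 39600 × 1.22
    = 0.02323 m

S_e ≈ 0.0232 m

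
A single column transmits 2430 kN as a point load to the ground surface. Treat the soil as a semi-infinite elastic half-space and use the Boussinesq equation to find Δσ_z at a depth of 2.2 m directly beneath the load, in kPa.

Δσ_z ≈ 240 kPa

Boussinesq vertical stress below a point load on an elastic half-space:
Δσ_z = 3P/(2πz²) · [1 + (r/z)²]^(−5/2)
r/z = 0/2.2 = 0; [1+(r/z)²]^(−5/2) = 1.
Δσ_z = 3×2430/(2π×2.2²) × 1 = 239.72 × 1 = 239.7 kPa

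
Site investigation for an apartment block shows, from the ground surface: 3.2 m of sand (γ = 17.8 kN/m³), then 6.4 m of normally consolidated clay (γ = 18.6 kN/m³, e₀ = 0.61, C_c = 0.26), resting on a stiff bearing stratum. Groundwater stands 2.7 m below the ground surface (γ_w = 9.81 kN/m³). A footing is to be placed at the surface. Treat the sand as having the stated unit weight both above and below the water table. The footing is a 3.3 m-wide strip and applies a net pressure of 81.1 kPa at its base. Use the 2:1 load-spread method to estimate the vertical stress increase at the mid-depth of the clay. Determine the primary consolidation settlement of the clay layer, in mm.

Mid-depth of clay below the ground surface: z = 3.2 + 6.4/2 = 6.4 m.
Total vertical stress at mid-clay: σ_v = 17.8×3.2 + 18.6×3.2 = 116.48 kPa.
Pore pressure: u = 9.81×(6.4 − 2.7) = 36.297 kPa.
Initial effective stress: σ'_0 = σ_v − u = 116.48 − 36.297 = 80.183 kPa.
Stress increase at mid-clay by the 2:1 spreading method:
Δσ = qB/(B+z) = 81.1×3.3/(3.3+6.4) = 27.591 kPa
Final effective stress: σ'_f = σ'_0 + Δσ = 80.183 + 27.591 = 107.77 kPa.
Normally consolidated clay, so the full stress increment lies on the virgin compression line:
S_c = C_c·H/(1+e₀)·log₁₀(σ'_f/σ'_0) = 0.26×6.4/(1+0.61)×log₁₀(107.77/80.183)
    = 1.0335 × 0.12842 = 0.1327 m

S_c ≈ 133 mm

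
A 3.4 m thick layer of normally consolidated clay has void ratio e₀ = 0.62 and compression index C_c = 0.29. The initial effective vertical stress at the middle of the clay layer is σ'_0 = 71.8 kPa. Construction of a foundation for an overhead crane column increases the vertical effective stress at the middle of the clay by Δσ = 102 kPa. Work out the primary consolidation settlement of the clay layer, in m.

Final effective stress: σ'_f = σ'_0 + Δσ = 71.8 + 102 = 173.8 kPa.
Normally consolidated clay, so the full stress increment lies on the virgin compression line:
S_c = C_c·H/(1+e₀)·log₁₀(σ'_f/σ'_0) = 0.29×3.4/(1+0.62)×log₁₀(173.8/71.8)
    = 0.60864 × 0.38393 = 0.2337 m

S_c ≈ 0.234 m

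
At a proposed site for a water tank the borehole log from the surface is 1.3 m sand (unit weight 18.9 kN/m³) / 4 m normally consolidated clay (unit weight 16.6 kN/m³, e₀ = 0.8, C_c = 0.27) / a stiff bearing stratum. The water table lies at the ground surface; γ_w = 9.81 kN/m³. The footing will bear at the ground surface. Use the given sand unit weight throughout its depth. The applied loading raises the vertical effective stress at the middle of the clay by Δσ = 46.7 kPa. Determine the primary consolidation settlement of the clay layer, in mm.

S_c ≈ 272 mm

Mid-depth of clay below the ground surface: z = 1.3 + 4/2 = 3.3 m.
Total vertical stress at mid-clay: σ_v = 18.9×1.3 + 16.6×2 = 57.77 kPa.
Pore pressure: u = 9.81×(3.3 − 0) = 32.373 kPa.
Initial effective stress: σ'_0 = σ_v − u = 57.77 − 32.373 = 25.397 kPa.
Final effective stress: σ'_f = σ'_0 + Δσ = 25.397 + 46.7 = 72.097 kPa.
Normally consolidated clay, so the full stress increment lies on the virgin compression line:
S_c = C_c·H/(1+e₀)·log₁₀(σ'_f/σ'_0) = 0.27×4/(1+0.8)×log₁₀(72.097/25.397)
    = 0.6 × 0.45313 = 0.2719 m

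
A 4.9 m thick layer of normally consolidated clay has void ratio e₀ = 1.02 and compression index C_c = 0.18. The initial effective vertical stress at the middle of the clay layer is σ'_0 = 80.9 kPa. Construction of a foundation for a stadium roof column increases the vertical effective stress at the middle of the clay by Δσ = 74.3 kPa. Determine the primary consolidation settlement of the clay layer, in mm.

S_c ≈ 124 mm

Final effective stress: σ'_f = σ'_0 + Δσ = 80.9 + 74.3 = 155.2 kPa.
Normally consolidated clay, so the full stress increment lies on the virgin compression line:
S_c = C_c·H/(1+e₀)·log₁₀(σ'_f/σ'_0) = 0.18×4.9/(1+1.02)×log₁₀(155.2/80.9)
    = 0.43663 × 0.28294 = 0.1235 m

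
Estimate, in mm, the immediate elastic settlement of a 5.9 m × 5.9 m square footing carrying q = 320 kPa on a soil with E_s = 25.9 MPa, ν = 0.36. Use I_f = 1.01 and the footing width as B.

Immediate (elastic) settlement: S_e = q·B·(1−ν²)/E_s · I_f.
E_s = 25.9 MPa = 25900 kPa.
S_e = 320 × 5.9 × (1 − 0.36²) / 25900 × 1.01
    = 320 × 5.9 × 0.8704 / 25900 × 1.01
    = 0.06408 m = 64.08 mm

S_e ≈ 64.1 mm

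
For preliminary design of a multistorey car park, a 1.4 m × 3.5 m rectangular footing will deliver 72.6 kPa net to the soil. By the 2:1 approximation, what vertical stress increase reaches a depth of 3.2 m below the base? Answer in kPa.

Δσ_z ≈ 11.5 kPa

By the 2:1 method the load spreads at 1 horizontal : 2 vertical, so at depth z the loaded area has grown by z in each plan dimension:
Δσ = qBL/((B+z)(L+z)) = 72.6×1.4×3.5/((1.4+3.2)(3.5+3.2)) = 11.543 kPa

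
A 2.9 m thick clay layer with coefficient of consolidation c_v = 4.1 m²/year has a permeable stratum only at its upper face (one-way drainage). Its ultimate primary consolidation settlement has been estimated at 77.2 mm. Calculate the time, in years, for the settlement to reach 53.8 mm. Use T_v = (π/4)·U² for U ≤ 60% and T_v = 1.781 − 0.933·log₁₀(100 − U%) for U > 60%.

t ≈ 0.818 years

Drainage path length: H_d = H = 2.9 m (single drainage).
U = S(t)/S_ult = 53.8/77.2 = 0.6969.
U > 60%: T_v = 1.781 − 0.933·log₁₀(100 − 69.689) = 0.39867.
t = T_v·H_d²/c_v = 0.39867×2.9²/4.1 = 0.8178 years.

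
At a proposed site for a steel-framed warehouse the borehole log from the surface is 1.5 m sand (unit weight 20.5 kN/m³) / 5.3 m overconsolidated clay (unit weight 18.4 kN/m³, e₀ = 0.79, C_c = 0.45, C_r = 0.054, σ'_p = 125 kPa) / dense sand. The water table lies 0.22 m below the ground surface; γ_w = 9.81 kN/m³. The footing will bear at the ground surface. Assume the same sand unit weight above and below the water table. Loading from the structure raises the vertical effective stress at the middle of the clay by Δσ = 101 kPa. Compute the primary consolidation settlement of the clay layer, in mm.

Mid-depth of clay below the ground surface: z = 1.5 + 5.3/2 = 4.15 m.
Total vertical stress at mid-clay: σ_v = 20.5×1.5 + 18.4×2.65 = 79.51 kPa.
Pore pressure: u = 9.81×(4.15 − 0.22) = 38.553 kPa.
Initial effective stress: σ'_0 = σ_v − u = 79.51 − 38.553 = 40.957 kPa.
Final effective stress: σ'_f = 40.957 + 101 = 141.96 kPa.
σ'_f = 141.96 > σ'_p = 125 kPa, so the stress path crosses the preconsolidation pressure — recompression up to σ'_p, then virgin compression beyond:
S_c = H/(1+e₀)·[C_r·log₁₀(σ'_p/σ'_0) + C_c·log₁₀(σ'_f/σ'_p)]
    = 5.3/1.79 × [0.054×log₁₀(125/40.957) + 0.45×log₁₀(141.96/125)]
    = 2.9609 × [0.026167 + 0.024865] = 0.1511 m

S_c ≈ 151 mm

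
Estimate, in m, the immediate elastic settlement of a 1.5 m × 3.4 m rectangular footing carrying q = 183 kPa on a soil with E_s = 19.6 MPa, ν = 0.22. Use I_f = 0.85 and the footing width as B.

S_e ≈ 0.0113 m

Immediate (elastic) settlement: S_e = q·B·(1−ν²)/E_s · I_f.
E_s = 19.6 MPa = 19600 kPa.
S_e = 183 × 1.5 × (1 − 0.22²) / 19600 × 0.85
    = 183 × 1.5 × 0.9516 / 19600 × 0.85
    = 0.01133 m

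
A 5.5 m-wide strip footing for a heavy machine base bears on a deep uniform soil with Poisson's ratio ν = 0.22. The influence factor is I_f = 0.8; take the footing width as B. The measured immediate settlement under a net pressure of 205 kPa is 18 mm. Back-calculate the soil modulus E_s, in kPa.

E_s ≈ 47700 kPa

S_e = q·B·(1−ν²)/E_s · I_f  ⇒  E_s = q·B·(1−ν²)·I_f / S_e.
E_s = 205 × 5.5 × 0.9516 × 0.8 / 0.018 = 47690 kPa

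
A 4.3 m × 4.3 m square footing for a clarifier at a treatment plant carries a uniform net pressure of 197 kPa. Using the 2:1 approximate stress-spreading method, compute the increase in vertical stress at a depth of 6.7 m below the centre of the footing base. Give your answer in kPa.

Δσ_z ≈ 30.1 kPa

By the 2:1 method the load spreads at 1 horizontal : 2 vertical, so at depth z the loaded area has grown by z in each plan dimension:
Δσ = qBL/((B+z)(L+z)) = 197×4.3×4.3/((4.3+6.7)(4.3+6.7)) = 30.104 kPa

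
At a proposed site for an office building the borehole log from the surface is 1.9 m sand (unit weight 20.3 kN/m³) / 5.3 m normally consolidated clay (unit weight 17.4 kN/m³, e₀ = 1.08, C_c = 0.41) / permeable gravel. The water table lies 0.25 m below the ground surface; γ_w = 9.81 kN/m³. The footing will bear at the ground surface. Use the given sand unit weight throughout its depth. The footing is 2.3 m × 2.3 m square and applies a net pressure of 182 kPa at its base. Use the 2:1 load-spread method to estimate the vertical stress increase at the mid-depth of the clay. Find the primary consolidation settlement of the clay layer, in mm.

S_c ≈ 179 mm

Mid-depth of clay below the ground surface: z = 1.9 + 5.3/2 = 4.55 m.
Total vertical stress at mid-clay: σ_v = 20.3×1.9 + 17.4×2.65 = 84.68 kPa.
Pore pressure: u = 9.81×(4.55 − 0.25) = 42.183 kPa.
Initial effective stress: σ'_0 = σ_v − u = 84.68 − 42.183 = 42.497 kPa.
Stress increase at mid-clay by the 2:1 spreading method:
Δσ = qBL/((B+z)(L+z)) = 182×2.3×2.3/((2.3+4.55)(2.3+4.55)) = 20.519 kPa
Final effective stress: σ'_f = σ'_0 + Δσ = 42.497 + 20.519 = 63.016 kPa.
Normally consolidated clay, so the full stress increment lies on the virgin compression line:
S_c = C_c·H/(1+e₀)·log₁₀(σ'_f/σ'_0) = 0.41×5.3/(1+1.08)×log₁₀(63.016/42.497)
    = 1.0447 × 0.17109 = 0.1787 m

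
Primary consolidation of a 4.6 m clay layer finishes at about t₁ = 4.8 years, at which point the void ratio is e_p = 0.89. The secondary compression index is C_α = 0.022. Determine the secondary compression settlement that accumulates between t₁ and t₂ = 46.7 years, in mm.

Secondary compression: S_s = C_α·H/(1+e_p)·log₁₀(t₂/t₁)
S_s = 0.022×4.6/(1+0.89)×log₁₀(46.7/4.8)
    = 0.05354 × 0.9881 = 0.05291 m

S_s ≈ 52.9 mm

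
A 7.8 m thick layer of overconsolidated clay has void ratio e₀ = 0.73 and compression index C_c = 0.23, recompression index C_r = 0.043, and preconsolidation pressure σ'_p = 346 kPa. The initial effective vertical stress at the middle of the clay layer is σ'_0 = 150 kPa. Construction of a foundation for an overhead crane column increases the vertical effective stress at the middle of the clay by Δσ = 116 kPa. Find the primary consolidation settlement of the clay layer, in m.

Final effective stress: σ'_f = 150 + 116 = 266 kPa.
σ'_f = 266 ≤ σ'_p = 346 kPa, so the clay remains overconsolidated and only the recompression index applies:
S_c = C_r·H/(1+e₀)·log₁₀(σ'_f/σ'_0) = 0.043×7.8/1.73×log₁₀(266/150)
    = 0.19387 × 0.24879 = 0.04823 m

S_c ≈ 0.0482 m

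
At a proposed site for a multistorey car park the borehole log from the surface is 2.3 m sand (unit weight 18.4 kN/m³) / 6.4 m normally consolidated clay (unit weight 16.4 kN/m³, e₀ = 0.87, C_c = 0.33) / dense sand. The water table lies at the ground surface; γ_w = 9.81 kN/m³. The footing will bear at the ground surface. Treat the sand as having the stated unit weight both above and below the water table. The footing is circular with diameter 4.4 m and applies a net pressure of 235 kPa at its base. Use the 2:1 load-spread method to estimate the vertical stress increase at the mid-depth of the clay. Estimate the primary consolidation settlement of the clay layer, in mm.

Mid-depth of clay below the ground surface: z = 2.3 + 6.4/2 = 5.5 m.
Total vertical stress at mid-clay: σ_v = 18.4×2.3 + 16.4×3.2 = 94.8 kPa.
Pore pressure: u = 9.81×(5.5 − 0) = 53.955 kPa.
Initial effective stress: σ'_0 = σ_v − u = 94.8 − 53.955 = 40.845 kPa.
Stress increase at mid-clay by the 2:1 spreading method:
Δσ ≈ qD²/(D+z)² = 235×4.4²/(4.4+5.5)² = 46.42 kPa
Final effective stress: σ'_f = σ'_0 + Δσ = 40.845 + 46.42 = 87.265 kPa.
Normally consolidated clay, so the full stress increment lies on the virgin compression line:
S_c = C_c·H/(1+e₀)·log₁₀(σ'_f/σ'_0) = 0.33×6.4/(1+0.87)×log₁₀(87.265/40.845)
    = 1.1294 × 0.3297 = 0.3724 m

S_c ≈ 372 mm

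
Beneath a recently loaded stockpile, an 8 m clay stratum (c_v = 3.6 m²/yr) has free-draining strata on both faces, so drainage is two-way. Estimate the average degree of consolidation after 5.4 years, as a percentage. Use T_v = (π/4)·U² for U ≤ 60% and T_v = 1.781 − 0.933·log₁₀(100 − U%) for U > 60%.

U ≈ 96 %

Drainage path length: H_d = H/2 = 4 m (double drainage).
T_v = c_v·t/H_d² = 3.6×5.4/4² = 1.215.
T_v = 1.215 corresponds to the U > 60% branch:
U = 1 − 10^((1.781 − T_v)/0.933)/100 = 0.9596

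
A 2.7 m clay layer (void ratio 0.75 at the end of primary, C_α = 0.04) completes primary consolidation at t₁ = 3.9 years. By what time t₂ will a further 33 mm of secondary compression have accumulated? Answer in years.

t₂ ≈ 13.4 years

S_s = C_α·H/(1+e_p)·log₁₀(t₂/t₁) ⇒ log₁₀(t₂/t₁) = S_s·(1+e_p)/(C_α·H).
log₁₀(t₂/t₁) = 0.033 × (1+0.75) / (0.04×2.7) = 0.5347
t₂ = t₁ × 10^0.5347 = 3.9 × 3.425 = 13.36 years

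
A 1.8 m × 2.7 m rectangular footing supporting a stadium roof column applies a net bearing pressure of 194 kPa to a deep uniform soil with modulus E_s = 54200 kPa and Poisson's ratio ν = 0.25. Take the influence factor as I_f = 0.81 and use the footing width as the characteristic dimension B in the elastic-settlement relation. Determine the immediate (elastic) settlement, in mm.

S_e ≈ 4.89 mm

Immediate (elastic) settlement: S_e = q·B·(1−ν²)/E_s · I_f.
S_e = 194 × 1.8 × (1 − 0.25²) / 54200 × 0.81
    = 194 × 1.8 × 0.9375 / 54200 × 0.81
    = 0.004893 m = 4.893 mm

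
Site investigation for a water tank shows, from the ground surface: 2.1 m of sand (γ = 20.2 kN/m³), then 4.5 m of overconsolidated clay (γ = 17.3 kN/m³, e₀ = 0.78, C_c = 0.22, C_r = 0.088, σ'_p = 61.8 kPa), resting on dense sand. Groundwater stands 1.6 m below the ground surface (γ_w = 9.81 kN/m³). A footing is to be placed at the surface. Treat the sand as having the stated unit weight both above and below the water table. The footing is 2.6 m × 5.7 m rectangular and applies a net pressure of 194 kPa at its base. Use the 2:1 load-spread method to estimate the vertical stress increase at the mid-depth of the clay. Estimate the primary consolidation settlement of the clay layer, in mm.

S_c ≈ 118 mm

Mid-depth of clay below the ground surface: z = 2.1 + 4.5/2 = 4.35 m.
Total vertical stress at mid-clay: σ_v = 20.2×2.1 + 17.3×2.25 = 81.345 kPa.
Pore pressure: u = 9.81×(4.35 − 1.6) = 26.978 kPa.
Initial effective stress: σ'_0 = σ_v − u = 81.345 − 26.978 = 54.367 kPa.
Stress increase at mid-clay by the 2:1 spreading method:
Δσ = qBL/((B+z)(L+z)) = 194×2.6×5.7/((2.6+4.35)(5.7+4.35)) = 41.162 kPa
Final effective stress: σ'_f = 54.367 + 41.162 = 95.529 kPa.
σ'_f = 95.529 > σ'_p = 61.8 kPa, so the stress path crosses the preconsolidation pressure — recompression up to σ'_p, then virgin compression beyond:
S_c = H/(1+e₀)·[C_r·log₁₀(σ'_p/σ'_0) + C_c·log₁₀(σ'_f/σ'_p)]
    = 4.5/1.78 × [0.088×log₁₀(61.8/54.367) + 0.22×log₁₀(95.529/61.8)]
    = 2.5281 × [0.0048975 + 0.041612] = 0.1176 m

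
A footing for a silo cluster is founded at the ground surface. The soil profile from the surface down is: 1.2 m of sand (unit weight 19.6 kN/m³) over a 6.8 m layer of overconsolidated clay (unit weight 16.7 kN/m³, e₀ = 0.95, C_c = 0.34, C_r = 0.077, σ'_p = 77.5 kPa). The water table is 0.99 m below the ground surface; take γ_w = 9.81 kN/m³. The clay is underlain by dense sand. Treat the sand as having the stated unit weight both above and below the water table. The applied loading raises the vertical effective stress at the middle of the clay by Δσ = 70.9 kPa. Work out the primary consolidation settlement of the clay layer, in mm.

S_c ≈ 270 mm

Mid-depth of clay below the ground surface: z = 1.2 + 6.8/2 = 4.6 m.
Total vertical stress at mid-clay: σ_v = 19.6×1.2 + 16.7×3.4 = 80.3 kPa.
Pore pressure: u = 9.81×(4.6 − 0.99) = 35.414 kPa.
Initial effective stress: σ'_0 = σ_v − u = 80.3 − 35.414 = 44.886 kPa.
Final effective stress: σ'_f = 44.886 + 70.9 = 115.79 kPa.
σ'_f = 115.79 > σ'_p = 77.5 kPa, so the stress path crosses the preconsolidation pressure — recompression up to σ'_p, then virgin compression beyond:
S_c = H/(1+e₀)·[C_r·log₁₀(σ'_p/σ'_0) + C_c·log₁₀(σ'_f/σ'_p)]
    = 6.8/1.95 × [0.077×log₁₀(77.5/44.886) + 0.34×log₁₀(115.79/77.5)]
    = 3.4872 × [0.018264 + 0.059286] = 0.2704 m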